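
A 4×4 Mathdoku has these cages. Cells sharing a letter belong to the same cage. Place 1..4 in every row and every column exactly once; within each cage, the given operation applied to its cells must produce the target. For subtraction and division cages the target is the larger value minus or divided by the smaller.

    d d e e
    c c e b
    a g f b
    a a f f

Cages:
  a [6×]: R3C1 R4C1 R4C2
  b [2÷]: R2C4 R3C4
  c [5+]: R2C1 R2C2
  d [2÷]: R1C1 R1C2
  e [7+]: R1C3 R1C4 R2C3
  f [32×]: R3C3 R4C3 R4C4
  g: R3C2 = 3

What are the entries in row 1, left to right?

Cage g is given, which forces R3C2 = 3.
Cage f needs product 32, which forces R3C3 = 4.
Cage f has product 32, leaving R4C3 = 2.
The 3 cells of cage f must have product 32, leaving R4C4 = 4.
The 3 cells of cage e must have sum 7, leaving R1C3 = 1.
Cage e needs sum 7, so R1C4 = 3.
Cage e has sum 7, which forces R2C3 = 3.
Cage a needs product 6; hence R3C1 = 2.
Row 3 now contains 2, leaving R3C4 = 1.
The 3 cells of cage a must have product 6; hence R4C1 = 3.
Row 4 already has 2, leaving R4C2 = 1.
Column 1 now contains 2, which forces R1C1 = 4.
Cage d needs two cells with quotient 2; hence R1C2 = 2.
The two cells of cage c must have sum 5, which forces R2C1 = 1.
Cage c needs two cells with sum 5; hence R2C2 = 4.
Column 4 now contains 1, so R2C4 = 2.
Completed grid: 4 2 1 3 / 1 4 3 2 / 2 3 4 1 / 3 1 2 4.

4 2 1 3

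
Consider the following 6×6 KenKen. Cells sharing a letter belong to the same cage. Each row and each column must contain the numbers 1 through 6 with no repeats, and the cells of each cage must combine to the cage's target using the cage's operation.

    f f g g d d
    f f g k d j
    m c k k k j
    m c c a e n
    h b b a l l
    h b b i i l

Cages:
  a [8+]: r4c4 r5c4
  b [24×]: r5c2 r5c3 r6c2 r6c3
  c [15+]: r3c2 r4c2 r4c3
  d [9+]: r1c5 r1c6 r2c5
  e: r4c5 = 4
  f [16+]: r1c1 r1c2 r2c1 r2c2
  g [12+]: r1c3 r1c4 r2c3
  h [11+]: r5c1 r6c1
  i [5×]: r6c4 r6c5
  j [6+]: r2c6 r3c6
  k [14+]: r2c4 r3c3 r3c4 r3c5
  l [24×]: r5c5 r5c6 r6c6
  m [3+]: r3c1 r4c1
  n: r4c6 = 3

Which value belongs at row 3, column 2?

E is a freebie; hence r4c5 = 4.
N is a freebie; hence r4c6 = 3.
Cage c has sum 15; hence r3c2 = 4.
Row 4 needs a 1, and only r4c1 is open for it.
Column 1 already has 1, which forces r3c1 = 2.
The only place for 2 in row 4 is r4c4.
Cage a's pair has sum 8; hence r5c4 = 6.
6 is placed in row 5, so r5c1 = 5.
Cage h needs two cells with sum 11, leaving r6c1 = 6.
The 3 cells of cage l must have product 24; hence r5c5 = 3.
In column 2, 5 can only go at r4c2, so r4c2 = 5.
Row 4 now contains 5, so r4c3 = 6.
Row 2 needs a 2, and only r2c5 is open for it.
Row 2 needs a 1, and only r2c6 is open for it.
Column 6 now contains 1, which forces r3c6 = 5.
Cage k needs sum 14; hence r2c4 = 4.
Cage k has sum 14, so r3c5 = 6.
The 4 cells of cage f must have sum 16, leaving r1c1 = 4.
Cage f has sum 16, so r1c2 = 3.
Row 1 already has 4, so r1c3 = 2.
Row 1 now contains 3, so r1c4 = 5.
5 is placed in row 1, leaving r1c5 = 1.
Row 1 now contains 2, leaving r1c6 = 6.
Row 2 already has 4, leaving r2c1 = 3.
The 4 cells of cage f must have sum 16, which forces r2c2 = 6.
Row 2 now contains 3, which forces r2c3 = 5.
5 is placed in column 4; hence r6c4 = 1.
Column 5 now contains 1, so r6c5 = 5.
The 4 cells of cage k must have sum 14; hence r3c3 = 1.
Column 4 now contains 1, which forces r3c4 = 3.
Cage b has product 24, leaving r5c2 = 1.
Cage b needs product 24, so r5c3 = 4.
Row 5 already has 4, so r5c6 = 2.
Row 6 already has 1, leaving r6c2 = 2.
The 4 cells of cage b must have product 24, which forces r6c3 = 3.
2 is placed in column 6, so r6c6 = 4.
Completed grid: 4 3 2 5 1 6 / 3 6 5 4 2 1 / 2 4 1 3 6 5 / 1 5 6 2 4 3 / 5 1 4 6 3 2 / 6 2 3 1 5 4.

4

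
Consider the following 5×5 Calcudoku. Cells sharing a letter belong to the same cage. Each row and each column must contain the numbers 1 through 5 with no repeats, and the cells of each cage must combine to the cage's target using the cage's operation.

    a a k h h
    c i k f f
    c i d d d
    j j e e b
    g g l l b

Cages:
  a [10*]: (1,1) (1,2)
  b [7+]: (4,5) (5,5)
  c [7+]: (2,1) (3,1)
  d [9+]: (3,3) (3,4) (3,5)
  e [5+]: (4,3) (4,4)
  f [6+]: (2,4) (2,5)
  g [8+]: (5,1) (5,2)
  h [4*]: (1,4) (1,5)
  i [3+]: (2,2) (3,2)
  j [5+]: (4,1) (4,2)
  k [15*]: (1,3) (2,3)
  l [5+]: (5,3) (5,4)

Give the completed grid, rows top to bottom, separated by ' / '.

In row 1, 3 can only go at (1,3), so (1,3) = 3.
Column 3 already has 3, leaving (2,3) = 5.
Row 2 needs a 1, and only (2,2) is open for it.
Column 2 now contains 1, leaving (3,2) = 2.
Cage a's pair has product 10, leaving (1,1) = 2.
2 is placed in column 2, so (1,2) = 5.
Cage d needs sum 9, leaving (3,3) = 1.
Column 1 now contains 2, which forces (4,1) = 1.
Column 2 already has 5, leaving (5,2) = 3.
Column 2 now contains 3; hence (4,2) = 4.
Cage e's pair has sum 5, which forces (4,3) = 2.
The two cells of cage e must have sum 5; hence (4,4) = 3.
Row 4 already has 3, which forces (4,5) = 5.
Row 5 already has 3, so (5,1) = 5.
Cage l needs two cells with sum 5, which forces (5,3) = 4.
Cage l needs two cells with sum 5, leaving (5,4) = 1.
Row 5 already has 4, which forces (5,5) = 2.
Column 4 already has 1, so (1,4) = 4.
The two cells of cage h must have product 4, which forces (1,5) = 1.
Cage f needs two cells with sum 6, so (2,4) = 2.
2 is placed in column 5, leaving (2,5) = 4.
Column 4 already has 3, which forces (3,4) = 5.
5 is placed in column 5, which forces (3,5) = 3.
Row 2 now contains 4, so (2,1) = 3.
Row 3 already has 3, leaving (3,1) = 4.

2 5 3 4 1 / 3 1 5 2 4 / 4 2 1 5 3 / 1 4 2 3 5 / 5 3 4 1 2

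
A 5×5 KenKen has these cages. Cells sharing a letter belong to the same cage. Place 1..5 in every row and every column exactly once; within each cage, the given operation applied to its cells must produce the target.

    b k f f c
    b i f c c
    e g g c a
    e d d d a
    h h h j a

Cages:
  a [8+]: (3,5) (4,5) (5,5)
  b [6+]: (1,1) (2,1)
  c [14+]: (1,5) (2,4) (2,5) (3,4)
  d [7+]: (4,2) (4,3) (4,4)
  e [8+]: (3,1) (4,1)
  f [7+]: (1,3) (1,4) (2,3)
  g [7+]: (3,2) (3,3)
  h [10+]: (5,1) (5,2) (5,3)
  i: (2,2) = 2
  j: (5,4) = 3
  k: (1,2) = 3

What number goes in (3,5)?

1

Cage k is a single given cell; hence (1,2) = 3.
Cage i is given, which forces (2,2) = 2.
Cage j is given, which forces (5,4) = 3.
Row 2 needs a 3, and only (2,5) is open for it.
In row 4, 3 can only go at (4,1), so (4,1) = 3.
Column 1 already has 3; hence (3,1) = 5.
Row 3 already has 5, which forces (3,2) = 4.
Column 2 already has 4; hence (4,2) = 1.
1 is placed in column 2, which forces (5,2) = 5.
Cage b needs two cells with sum 6, which forces (1,1) = 2.
Cage b needs two cells with sum 6, so (2,1) = 4.
Row 2 already has 4; hence (2,3) = 1.
Row 2 already has 4, which forces (2,4) = 5.
Cage g needs two cells with sum 7; hence (3,3) = 3.
Cage a needs sum 8, so (4,5) = 5.
Column 1 now contains 4; hence (5,1) = 1.
Column 3 already has 1, leaving (5,3) = 4.
Row 5 now contains 1, leaving (5,5) = 2.
Column 3 now contains 4, so (1,3) = 5.
Cage f needs sum 7, which forces (1,4) = 1.
Column 5 already has 5, leaving (1,5) = 4.
Cage c has sum 14, which forces (3,4) = 2.
Column 5 now contains 2, leaving (3,5) = 1.
Column 3 now contains 4; hence (4,3) = 2.
Cage d needs sum 7, so (4,4) = 4.
Completed grid: 2 3 5 1 4 / 4 2 1 5 3 / 5 4 3 2 1 / 3 1 2 4 5 / 1 5 4 3 2.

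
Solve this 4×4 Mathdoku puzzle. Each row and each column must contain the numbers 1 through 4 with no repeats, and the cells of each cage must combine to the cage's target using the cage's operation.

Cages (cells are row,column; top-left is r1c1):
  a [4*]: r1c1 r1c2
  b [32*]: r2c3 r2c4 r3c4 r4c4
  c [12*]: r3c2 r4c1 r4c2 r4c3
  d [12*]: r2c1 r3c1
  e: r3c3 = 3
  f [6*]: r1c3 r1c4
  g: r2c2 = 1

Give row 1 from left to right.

Cage g is a single given cell; hence r2c2 = 1.
Cage b needs product 32, so r2c3 = 4.
Row 2 already has 1, which forces r2c4 = 2.
1 is placed in column 2; hence r3c2 = 2.
E is a freebie, leaving r3c3 = 3.
Cage a needs two cells with product 4, which forces r1c1 = 1.
1 is placed in column 2; hence r1c2 = 4.
Column 3 now contains 3, which forces r1c3 = 2.
Column 4 now contains 2, so r1c4 = 3.
4 is placed in row 2; hence r2c1 = 3.
Row 3 now contains 3; hence r3c1 = 4.
Row 3 already has 4, leaving r3c4 = 1.
Column 1 now contains 1, leaving r4c1 = 2.
The 4 cells of cage c must have product 12, leaving r4c2 = 3.
Column 3 now contains 2, leaving r4c3 = 1.
1 is placed in column 4; hence r4c4 = 4.
The full grid is 1 4 2 3 / 3 1 4 2 / 4 2 3 1 / 2 3 1 4.

1 4 2 3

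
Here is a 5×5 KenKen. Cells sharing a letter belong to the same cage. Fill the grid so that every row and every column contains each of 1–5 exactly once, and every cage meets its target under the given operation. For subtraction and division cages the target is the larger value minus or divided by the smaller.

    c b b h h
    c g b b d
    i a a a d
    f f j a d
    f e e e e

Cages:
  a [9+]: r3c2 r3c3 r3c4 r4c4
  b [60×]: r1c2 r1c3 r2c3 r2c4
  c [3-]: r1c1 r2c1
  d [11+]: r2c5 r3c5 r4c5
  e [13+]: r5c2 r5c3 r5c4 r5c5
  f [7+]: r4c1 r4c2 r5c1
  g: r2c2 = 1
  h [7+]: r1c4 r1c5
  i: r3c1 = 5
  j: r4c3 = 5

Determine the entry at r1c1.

Cage g is a single given cell, leaving r2c2 = 1.
Cage i is a single given cell, leaving r3c1 = 5.
Cage j is a single given cell, leaving r4c3 = 5.
Cage c needs two cells with difference 3, so r1c1 = 1.
The two cells of cage c must have difference 3, leaving r2c1 = 4.
The 3 cells of cage d must have sum 11, which forces r2c5 = 5.
The 4 cells of cage b must have product 60; hence r1c2 = 5.
Cage b needs product 60, which forces r1c3 = 2.
Cage b needs product 60, so r2c3 = 3.
Cage b has product 60; hence r2c4 = 2.
The 3 cells of cage f must have sum 7; hence r4c1 = 3.
Cage f needs sum 7, so r4c2 = 2.
Row 4 now contains 3; hence r4c4 = 1.
Row 4 already has 2; hence r4c5 = 4.
Cage f needs sum 7; hence r5c1 = 2.
Cage h's pair has sum 7; hence r1c4 = 4.
Column 5 now contains 4, so r1c5 = 3.
Cage a has sum 9; hence r3c3 = 1.
Column 4 already has 4, so r3c4 = 3.
Column 5 now contains 4; hence r3c5 = 2.
1 is placed in column 3; hence r5c3 = 4.
Cage e has sum 13, so r5c4 = 5.
Column 5 already has 3, so r5c5 = 1.
Row 3 already has 3; hence r3c2 = 4.
4 is placed in row 5; hence r5c2 = 3.
The full grid is 1 5 2 4 3 / 4 1 3 2 5 / 5 4 1 3 2 / 3 2 5 1 4 / 2 3 4 5 1.

1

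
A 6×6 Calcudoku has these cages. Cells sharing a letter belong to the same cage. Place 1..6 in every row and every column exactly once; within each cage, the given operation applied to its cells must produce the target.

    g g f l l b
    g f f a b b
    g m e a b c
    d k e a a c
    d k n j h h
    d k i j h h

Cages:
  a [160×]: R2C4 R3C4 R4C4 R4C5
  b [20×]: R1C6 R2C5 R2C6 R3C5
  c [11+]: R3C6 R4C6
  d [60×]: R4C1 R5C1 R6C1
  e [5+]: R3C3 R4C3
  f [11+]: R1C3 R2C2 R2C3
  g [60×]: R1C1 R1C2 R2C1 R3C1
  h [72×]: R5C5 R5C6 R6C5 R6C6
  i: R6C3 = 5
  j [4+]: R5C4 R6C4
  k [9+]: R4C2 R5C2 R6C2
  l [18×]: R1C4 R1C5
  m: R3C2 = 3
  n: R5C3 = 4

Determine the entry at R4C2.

1

M is a freebie, leaving R3C2 = 3.
Cage a has product 160, leaving R4C5 = 4.
Cage n is given, leaving R5C3 = 4.
I is a freebie, so R6C3 = 5.
Cage e needs two cells with sum 5, which forces R3C3 = 2.
The two cells of cage e must have sum 5, so R4C3 = 3.
The 3 cells of cage f must have sum 11, leaving R2C2 = 4.
Cage a needs product 160, leaving R3C4 = 4.
Row 2 needs a 3, and only R2C1 is open for it.
The 4 cells of cage g must have product 60; hence R1C1 = 4.
4 is placed in row 1, so R1C6 = 2.
The 4 cells of cage b must have product 20; hence R2C5 = 2.
2 is placed in row 2, so R2C4 = 5.
5 is placed in row 2; hence R2C6 = 1.
The 4 cells of cage a must have product 160, leaving R4C4 = 2.
Cage h needs product 72, which forces R6C6 = 4.
Cage f has sum 11; hence R1C3 = 1.
Row 2 now contains 1, leaving R2C3 = 6.
The 4 cells of cage b must have product 20, which forces R3C5 = 5.
Row 3 already has 5, so R3C6 = 6.
Column 6 already has 6; hence R4C6 = 5.
Column 6 already has 6; hence R5C6 = 3.
1 is placed in row 1, leaving R1C2 = 5.
Row 3 already has 5; hence R3C1 = 1.
Row 4 already has 5, which forces R4C1 = 6.
Row 4 already has 6, so R4C2 = 1.
The 3 cells of cage d must have product 60, which forces R5C1 = 5.
Row 5 now contains 3, leaving R5C4 = 1.
Row 5 now contains 1; hence R5C5 = 6.
The 3 cells of cage d must have product 60; hence R6C1 = 2.
Row 6 already has 2, leaving R6C2 = 6.
Cage j needs two cells with sum 4, leaving R6C4 = 3.
Column 5 already has 6, leaving R6C5 = 1.
3 is placed in column 4, which forces R1C4 = 6.
Column 5 already has 6, which forces R1C5 = 3.
6 is placed in row 5, leaving R5C2 = 2.
The full grid is 4 5 1 6 3 2 / 3 4 6 5 2 1 / 1 3 2 4 5 6 / 6 1 3 2 4 5 / 5 2 4 1 6 3 / 2 6 5 3 1 4.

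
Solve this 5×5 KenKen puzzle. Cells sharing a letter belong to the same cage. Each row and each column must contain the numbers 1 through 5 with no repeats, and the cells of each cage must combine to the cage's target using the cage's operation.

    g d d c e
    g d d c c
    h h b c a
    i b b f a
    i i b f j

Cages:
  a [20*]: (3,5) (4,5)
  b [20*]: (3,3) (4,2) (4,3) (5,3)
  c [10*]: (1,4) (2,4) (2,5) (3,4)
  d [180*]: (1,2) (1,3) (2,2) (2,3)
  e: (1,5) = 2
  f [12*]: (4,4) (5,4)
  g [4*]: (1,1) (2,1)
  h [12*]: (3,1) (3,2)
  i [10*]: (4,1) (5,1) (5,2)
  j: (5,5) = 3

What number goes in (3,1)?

E is a freebie, which forces (1,5) = 2.
Cage c has product 10, which forces (2,5) = 1.
J is a freebie; hence (5,5) = 3.
Cage g needs two cells with product 4, which forces (1,1) = 1.
1 is placed in row 1, which forces (1,4) = 5.
1 is placed in row 2; hence (2,1) = 4.
5 is placed in column 4, so (2,4) = 2.
4 is placed in column 1, which forces (3,1) = 3.
Row 3 already has 3, so (3,2) = 4.
Column 4 already has 2, leaving (3,4) = 1.
Row 3 now contains 4, so (3,5) = 5.
Cage f needs two cells with product 12; hence (4,4) = 3.
Column 5 now contains 5; hence (4,5) = 4.
3 is placed in row 5, which forces (5,4) = 4.
Column 2 already has 4, so (1,2) = 3.
Cage d has product 180; hence (1,3) = 4.
Cage d has product 180; hence (2,2) = 5.
Cage d needs product 180, so (2,3) = 3.
Row 3 already has 5, which forces (3,3) = 2.
Cage b needs product 20; hence (4,2) = 2.
Cage i has product 10, leaving (5,2) = 1.
Row 5 now contains 1, leaving (5,3) = 5.
2 is placed in row 4, which forces (4,1) = 5.
Column 3 already has 5, leaving (4,3) = 1.
5 is placed in row 5; hence (5,1) = 2.
Filled in: 1 3 4 5 2 / 4 5 3 2 1 / 3 4 2 1 5 / 5 2 1 3 4 / 2 1 5 4 3.

3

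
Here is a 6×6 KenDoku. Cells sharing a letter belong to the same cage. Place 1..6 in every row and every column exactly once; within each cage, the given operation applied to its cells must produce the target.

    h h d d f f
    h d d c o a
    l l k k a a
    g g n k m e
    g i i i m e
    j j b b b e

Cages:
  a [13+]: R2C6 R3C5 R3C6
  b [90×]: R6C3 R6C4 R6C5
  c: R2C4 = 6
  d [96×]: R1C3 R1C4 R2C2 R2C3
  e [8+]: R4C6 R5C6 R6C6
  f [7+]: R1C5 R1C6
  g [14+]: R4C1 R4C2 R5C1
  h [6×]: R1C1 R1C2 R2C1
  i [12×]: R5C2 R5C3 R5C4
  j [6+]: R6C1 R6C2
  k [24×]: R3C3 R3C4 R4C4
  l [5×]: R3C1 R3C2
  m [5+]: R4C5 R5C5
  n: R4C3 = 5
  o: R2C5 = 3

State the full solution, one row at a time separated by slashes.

3 1 6 4 5 2 / 2 4 1 6 3 5 / 1 5 4 3 2 6 / 6 3 5 2 1 4 / 5 6 2 1 4 3 / 4 2 3 5 6 1

C is a freebie, leaving R2C4 = 6.
O is a freebie, leaving R2C5 = 3.
Cage n is a single given cell, which forces R4C3 = 5.
Row 2 needs a 5, and only R2C6 is open for it.
Row 1 needs a 5, and only R1C5 is open for it.
Cage f needs two cells with sum 7, which forces R1C6 = 2.
Column 6 already has 2; hence R3C6 = 6.
Cage b has product 90; hence R6C3 = 3.
The 3 cells of cage b must have product 90, leaving R6C4 = 5.
Column 5 now contains 5; hence R6C5 = 6.
Row 3 already has 6, leaving R3C5 = 2.
Row 3 already has 2; hence R3C3 = 4.
The 3 cells of cage k must have product 24, so R3C4 = 3.
Cage k has product 24, which forces R4C4 = 2.
Column 3 now contains 4, which forces R1C3 = 6.
Column 4 now contains 3, so R1C4 = 4.
Cage d needs product 96, leaving R2C2 = 4.
Cage d needs product 96, leaving R2C3 = 1.
1 is placed in column 3, so R5C3 = 2.
Column 4 now contains 4, leaving R5C4 = 1.
Row 5 now contains 1, which forces R5C5 = 4.
Row 5 now contains 4, which forces R5C6 = 3.
4 is placed in column 2; hence R6C2 = 2.
Row 2 now contains 1, leaving R2C1 = 2.
4 is placed in column 5, which forces R4C5 = 1.
Row 4 now contains 1, so R4C6 = 4.
Row 5 now contains 4, which forces R5C1 = 5.
3 is placed in row 5, so R5C2 = 6.
2 is placed in row 6, leaving R6C1 = 4.
4 is placed in column 6, which forces R6C6 = 1.
Column 1 already has 5; hence R3C1 = 1.
Cage l needs two cells with product 5, leaving R3C2 = 5.
The 3 cells of cage g must have sum 14; hence R4C1 = 6.
Column 2 already has 6, so R4C2 = 3.
Column 1 now contains 1, so R1C1 = 3.
Column 2 already has 3, so R1C2 = 1.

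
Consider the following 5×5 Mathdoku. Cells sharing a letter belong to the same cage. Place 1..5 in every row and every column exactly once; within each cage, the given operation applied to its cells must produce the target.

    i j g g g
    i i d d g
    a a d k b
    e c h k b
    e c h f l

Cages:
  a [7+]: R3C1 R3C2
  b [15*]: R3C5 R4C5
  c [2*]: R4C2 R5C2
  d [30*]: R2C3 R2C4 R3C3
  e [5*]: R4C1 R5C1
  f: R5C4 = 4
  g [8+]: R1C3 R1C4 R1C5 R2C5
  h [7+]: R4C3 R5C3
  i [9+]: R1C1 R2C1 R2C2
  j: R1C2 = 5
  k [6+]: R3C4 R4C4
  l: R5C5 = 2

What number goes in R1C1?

J is a freebie; hence R1C2 = 5.
Cage f is given; hence R5C4 = 4.
L is a freebie, leaving R5C5 = 2.
Cage g needs sum 8, leaving R1C5 = 4.
Column 5 now contains 2, so R2C5 = 1.
The two cells of cage c must have product 2; hence R4C2 = 2.
Row 4 already has 2; hence R4C3 = 4.
Row 5 already has 2, so R5C2 = 1.
Cage e's pair has product 5; hence R4C1 = 1.
Row 4 already has 1, leaving R4C4 = 5.
Row 4 already has 5, so R4C5 = 3.
1 is placed in row 5, which forces R5C1 = 5.
Cage h's pair has sum 7; hence R5C3 = 3.
Cage d needs product 30, leaving R2C4 = 3.
Column 4 now contains 5; hence R3C4 = 1.
3 is placed in column 5; hence R3C5 = 5.
Cage i has sum 9, so R1C1 = 3.
Cage g needs sum 8, leaving R1C3 = 1.
1 is placed in column 4, so R1C4 = 2.
Cage i has sum 9, which forces R2C1 = 2.
Row 2 already has 3, which forces R2C2 = 4.
Cage d needs product 30, so R2C3 = 5.
3 is placed in column 1; hence R3C1 = 4.
4 is placed in column 2, leaving R3C2 = 3.
Row 3 already has 5, leaving R3C3 = 2.
Completed grid: 3 5 1 2 4 / 2 4 5 3 1 / 4 3 2 1 5 / 1 2 4 5 3 / 5 1 3 4 2.

3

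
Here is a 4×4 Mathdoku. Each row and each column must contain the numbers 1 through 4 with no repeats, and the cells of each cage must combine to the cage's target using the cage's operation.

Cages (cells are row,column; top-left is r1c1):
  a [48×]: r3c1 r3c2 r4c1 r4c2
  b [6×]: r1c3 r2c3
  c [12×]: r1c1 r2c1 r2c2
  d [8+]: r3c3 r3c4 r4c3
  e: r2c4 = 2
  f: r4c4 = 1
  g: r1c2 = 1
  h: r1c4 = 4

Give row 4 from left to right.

2 3 4 1

Cage g is a single given cell, leaving r1c2 = 1.
H is a freebie, leaving r1c4 = 4.
E is a freebie, so r2c4 = 2.
F is a freebie, which forces r4c4 = 1.
Cage c needs product 12, leaving r1c1 = 3.
The two cells of cage b must have product 6, so r1c3 = 2.
Cage c needs product 12, so r2c1 = 1.
Cage c has product 12, leaving r2c2 = 4.
Row 2 now contains 2, so r2c3 = 3.
2 is placed in column 3, so r3c3 = 1.
Column 4 now contains 1, which forces r3c4 = 3.
Column 3 now contains 3, so r4c3 = 4.
The 4 cells of cage a must have product 48, so r3c1 = 4.
Row 3 already has 3; hence r3c2 = 2.
Row 4 now contains 4, so r4c1 = 2.
The 4 cells of cage a must have product 48, which forces r4c2 = 3.
Completed grid: 3 1 2 4 / 1 4 3 2 / 4 2 1 3 / 2 3 4 1.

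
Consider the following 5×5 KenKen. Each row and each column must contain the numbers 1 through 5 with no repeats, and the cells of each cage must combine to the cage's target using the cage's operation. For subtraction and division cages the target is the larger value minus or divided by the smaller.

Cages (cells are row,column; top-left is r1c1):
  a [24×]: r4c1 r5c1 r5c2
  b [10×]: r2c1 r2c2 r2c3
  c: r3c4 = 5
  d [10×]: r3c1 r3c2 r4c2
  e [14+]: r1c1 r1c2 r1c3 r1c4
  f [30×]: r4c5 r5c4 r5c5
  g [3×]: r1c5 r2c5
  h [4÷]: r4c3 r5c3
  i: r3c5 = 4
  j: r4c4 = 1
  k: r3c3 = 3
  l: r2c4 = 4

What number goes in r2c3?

Cage l is a single given cell, leaving r2c4 = 4.
Cage k is given, leaving r3c3 = 3.
Cage c is given; hence r3c4 = 5.
Cage i is a single given cell, leaving r3c5 = 4.
J is a freebie, so r4c4 = 1.
The 3 cells of cage d must have product 10, so r4c2 = 5.
Row 4 now contains 1, leaving r4c3 = 4.
The two cells of cage h must have quotient 4; hence r5c3 = 1.
Cage f needs product 30; hence r5c5 = 5.
The only place for 1 in row 1 is r1c5.
1 is placed in column 5, so r2c5 = 3.
Column 5 already has 3; hence r4c5 = 2.
2 is placed in row 4, which forces r4c1 = 3.
The 3 cells of cage f must have product 30, leaving r5c4 = 3.
The 4 cells of cage e must have sum 14, so r1c1 = 4.
Cage e has sum 14, leaving r1c2 = 3.
Cage e needs sum 14, leaving r1c3 = 5.
Column 4 already has 3, leaving r1c4 = 2.
Column 3 now contains 5, so r2c3 = 2.
Column 1 now contains 4, so r5c1 = 2.
Row 5 already has 2, which forces r5c2 = 4.
Cage b has product 10, so r2c1 = 5.
2 is placed in row 2, leaving r2c2 = 1.
Column 1 already has 2, leaving r3c1 = 1.
Cage d has product 10, leaving r3c2 = 2.
Completed grid: 4 3 5 2 1 / 5 1 2 4 3 / 1 2 3 5 4 / 3 5 4 1 2 / 2 4 1 3 5.

2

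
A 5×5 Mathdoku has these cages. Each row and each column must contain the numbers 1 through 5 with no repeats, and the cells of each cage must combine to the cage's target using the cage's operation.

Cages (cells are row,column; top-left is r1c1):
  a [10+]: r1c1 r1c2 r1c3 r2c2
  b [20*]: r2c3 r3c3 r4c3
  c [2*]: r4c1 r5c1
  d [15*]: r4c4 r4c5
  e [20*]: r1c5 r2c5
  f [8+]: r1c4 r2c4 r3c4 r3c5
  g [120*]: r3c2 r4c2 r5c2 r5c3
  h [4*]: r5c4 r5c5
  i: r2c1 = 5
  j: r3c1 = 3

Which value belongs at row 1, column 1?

4

I is a freebie, leaving r2c1 = 5.
Row 2 now contains 5, which forces r2c5 = 4.
Cage j is a single given cell; hence r3c1 = 3.
Column 5 now contains 4, leaving r5c5 = 1.
Column 5 now contains 4, leaving r1c5 = 5.
Row 2 now contains 4, so r2c3 = 1.
The 4 cells of cage f must have sum 8, so r3c4 = 1.
Column 5 already has 1, which forces r3c5 = 2.
The two cells of cage c must have product 2, so r4c1 = 1.
5 is placed in column 5; hence r4c5 = 3.
Row 5 now contains 1; hence r5c1 = 2.
Row 5 now contains 1, leaving r5c4 = 4.
Column 1 already has 2; hence r1c1 = 4.
Cage a has sum 10, leaving r1c2 = 1.
The 4 cells of cage g must have product 120; hence r3c2 = 4.
Row 3 already has 4, so r3c3 = 5.
Cage g needs product 120, so r4c2 = 2.
5 is placed in column 3, so r4c3 = 4.
3 is placed in row 4, leaving r4c4 = 5.
5 is placed in column 3; hence r5c3 = 3.
3 is placed in column 3, leaving r1c3 = 2.
2 is placed in row 1, so r1c4 = 3.
Column 2 now contains 2, so r2c2 = 3.
Column 4 already has 3, which forces r2c4 = 2.
Row 5 already has 3, leaving r5c2 = 5.
Filled in: 4 1 2 3 5 / 5 3 1 2 4 / 3 4 5 1 2 / 1 2 4 5 3 / 2 5 3 4 1.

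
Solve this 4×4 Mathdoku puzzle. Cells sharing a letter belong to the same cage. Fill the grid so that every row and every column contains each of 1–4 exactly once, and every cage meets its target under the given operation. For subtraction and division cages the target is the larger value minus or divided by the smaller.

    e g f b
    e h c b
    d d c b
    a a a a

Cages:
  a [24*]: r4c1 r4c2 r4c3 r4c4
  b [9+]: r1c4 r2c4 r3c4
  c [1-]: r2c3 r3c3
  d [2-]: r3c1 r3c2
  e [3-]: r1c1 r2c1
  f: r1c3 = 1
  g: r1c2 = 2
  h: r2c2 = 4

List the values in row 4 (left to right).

Cage g is a single given cell, which forces r1c2 = 2.
Cage f is a single given cell, leaving r1c3 = 1.
H is a freebie, which forces r2c2 = 4.
Row 1 now contains 1, so r1c1 = 4.
Row 1 already has 4, which forces r1c4 = 3.
Row 2 already has 4; hence r2c1 = 1.
Column 4 now contains 3, leaving r2c4 = 2.
Column 1 now contains 1, leaving r3c1 = 3.
Row 3 now contains 3, leaving r3c2 = 1.
Column 4 now contains 2, so r3c4 = 4.
Column 1 now contains 3, which forces r4c1 = 2.
1 is placed in column 2, so r4c2 = 3.
Row 4 now contains 3, so r4c3 = 4.
Column 4 now contains 4; hence r4c4 = 1.
Row 2 now contains 2, which forces r2c3 = 3.
Row 3 now contains 4, so r3c3 = 2.
Filled in: 4 2 1 3 / 1 4 3 2 / 3 1 2 4 / 2 3 4 1.

2 3 4 1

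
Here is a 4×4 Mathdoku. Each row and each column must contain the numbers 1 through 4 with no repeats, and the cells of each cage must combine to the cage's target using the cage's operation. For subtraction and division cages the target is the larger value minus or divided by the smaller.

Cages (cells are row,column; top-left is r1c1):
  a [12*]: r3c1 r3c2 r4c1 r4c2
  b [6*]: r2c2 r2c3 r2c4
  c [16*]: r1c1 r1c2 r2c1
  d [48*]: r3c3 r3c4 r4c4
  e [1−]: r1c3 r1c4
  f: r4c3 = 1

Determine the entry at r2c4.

Cage d needs product 48; hence r3c3 = 4.
Cage d has product 48, which forces r3c4 = 3.
Cage f is given, so r4c3 = 1.
The 3 cells of cage d must have product 48, so r4c4 = 4.
In row 1, 3 can only go at r1c3, so r1c3 = 3.
Cage e's pair has difference 1, so r1c4 = 2.
Cage b has product 6, leaving r2c2 = 3.
3 is placed in column 3, leaving r2c3 = 2.
The 3 cells of cage b must have product 6; hence r2c4 = 1.
3 is placed in column 2; hence r4c2 = 2.
Cage c needs product 16, leaving r1c1 = 1.
Row 1 now contains 2; hence r1c2 = 4.
2 is placed in row 2, so r2c1 = 4.
The 4 cells of cage a must have product 12, so r3c1 = 2.
Column 2 already has 2; hence r3c2 = 1.
Row 4 already has 2, leaving r4c1 = 3.
The full grid is 1 4 3 2 / 4 3 2 1 / 2 1 4 3 / 3 2 1 4.

1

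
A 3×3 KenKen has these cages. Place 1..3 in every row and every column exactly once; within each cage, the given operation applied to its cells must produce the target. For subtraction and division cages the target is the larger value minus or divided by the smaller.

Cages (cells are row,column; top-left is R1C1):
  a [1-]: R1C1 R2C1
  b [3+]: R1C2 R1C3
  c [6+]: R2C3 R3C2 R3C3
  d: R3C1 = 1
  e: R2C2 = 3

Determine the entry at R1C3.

E is a freebie, leaving R2C2 = 3.
Cage d is given, which forces R3C1 = 1.
Row 3 already has 1, which forces R3C2 = 2.
Row 3 already has 2; hence R3C3 = 3.
Cage a needs two cells with difference 1, which forces R1C1 = 3.
Column 2 already has 2, leaving R1C2 = 1.
Cage b needs two cells with sum 3, so R1C3 = 2.
Column 1 already has 1, leaving R2C1 = 2.
The 3 cells of cage c must have sum 6, leaving R2C3 = 1.
The full grid is 3 1 2 / 2 3 1 / 1 2 3.

2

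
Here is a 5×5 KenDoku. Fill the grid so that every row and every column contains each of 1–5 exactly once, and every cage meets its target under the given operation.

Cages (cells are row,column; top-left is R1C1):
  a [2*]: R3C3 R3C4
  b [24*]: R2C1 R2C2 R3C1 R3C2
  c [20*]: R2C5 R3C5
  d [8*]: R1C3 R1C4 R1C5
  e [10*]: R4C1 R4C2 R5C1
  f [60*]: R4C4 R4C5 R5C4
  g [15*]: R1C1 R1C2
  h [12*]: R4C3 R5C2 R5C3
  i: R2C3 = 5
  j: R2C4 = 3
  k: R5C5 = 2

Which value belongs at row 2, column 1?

2

Cage i is a single given cell; hence R2C3 = 5.
J is a freebie, leaving R2C4 = 3.
5 is placed in row 2, so R2C5 = 4.
Column 5 now contains 4; hence R3C5 = 5.
Column 5 already has 5; hence R4C5 = 3.
Cage k is a single given cell, which forces R5C5 = 2.
Column 5 already has 2, leaving R1C5 = 1.
In column 1, 4 can only go at R3C1, so R3C1 = 4.
4 is placed in row 3, which forces R3C2 = 3.
Cage g's pair has product 15, so R1C1 = 3.
3 is placed in column 2, so R1C2 = 5.
The 3 cells of cage h must have product 12, so R5C3 = 3.
The only place for 4 in column 2 is R5C2.
The 3 cells of cage h must have product 12; hence R4C3 = 1.
Cage f has product 60, leaving R4C4 = 4.
Row 5 now contains 4, which forces R5C4 = 5.
Cage d needs product 8, leaving R1C3 = 4.
Column 4 now contains 4, leaving R1C4 = 2.
1 is placed in column 3, so R3C3 = 2.
Cage a needs two cells with product 2, so R3C4 = 1.
Cage e needs product 10; hence R4C1 = 5.
Row 4 already has 1; hence R4C2 = 2.
Row 5 already has 5, so R5C1 = 1.
1 is placed in column 1, so R2C1 = 2.
Column 2 already has 2; hence R2C2 = 1.
The full grid is 3 5 4 2 1 / 2 1 5 3 4 / 4 3 2 1 5 / 5 2 1 4 3 / 1 4 3 5 2.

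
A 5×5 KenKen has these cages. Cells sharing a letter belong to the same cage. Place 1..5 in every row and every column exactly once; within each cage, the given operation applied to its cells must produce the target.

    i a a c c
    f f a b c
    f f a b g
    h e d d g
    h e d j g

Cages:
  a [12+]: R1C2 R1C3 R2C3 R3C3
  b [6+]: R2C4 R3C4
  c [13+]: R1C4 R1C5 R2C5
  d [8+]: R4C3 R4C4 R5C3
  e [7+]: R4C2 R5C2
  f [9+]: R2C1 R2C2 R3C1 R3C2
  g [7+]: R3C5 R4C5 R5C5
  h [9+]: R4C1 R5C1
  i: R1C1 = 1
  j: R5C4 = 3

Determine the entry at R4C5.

2

I is a freebie, so R1C1 = 1.
Cage j is a single given cell, leaving R5C4 = 3.
Column 5 needs a 3, and only R1C5 is open for it.
Cage c needs sum 13, leaving R1C4 = 5.
Cage c has sum 13; hence R2C5 = 5.
Cage a has sum 12, leaving R2C3 = 1.
Cage a has sum 12; hence R3C3 = 5.
Cage f needs sum 9, so R3C2 = 1.
In row 2, 3 can only go at R2C2, so R2C2 = 3.
Cage f needs sum 9; hence R2C1 = 2.
2 is placed in row 2; hence R2C4 = 4.
The 4 cells of cage f must have sum 9, which forces R3C1 = 3.
Column 4 now contains 4, leaving R3C4 = 2.
2 is placed in row 3, which forces R3C5 = 4.
Column 4 now contains 2, so R4C4 = 1.
Row 4 already has 1; hence R4C5 = 2.
Column 5 now contains 2, leaving R5C5 = 1.
2 is placed in row 4, which forces R4C2 = 5.
Cage d has sum 8, so R4C3 = 3.
The two cells of cage e must have sum 7, which forces R5C2 = 2.
The 3 cells of cage d must have sum 8, leaving R5C3 = 4.
Column 2 already has 2, which forces R1C2 = 4.
Column 3 now contains 4, leaving R1C3 = 2.
5 is placed in row 4, which forces R4C1 = 4.
Row 5 now contains 4, leaving R5C1 = 5.
Filled in: 1 4 2 5 3 / 2 3 1 4 5 / 3 1 5 2 4 / 4 5 3 1 2 / 5 2 4 3 1.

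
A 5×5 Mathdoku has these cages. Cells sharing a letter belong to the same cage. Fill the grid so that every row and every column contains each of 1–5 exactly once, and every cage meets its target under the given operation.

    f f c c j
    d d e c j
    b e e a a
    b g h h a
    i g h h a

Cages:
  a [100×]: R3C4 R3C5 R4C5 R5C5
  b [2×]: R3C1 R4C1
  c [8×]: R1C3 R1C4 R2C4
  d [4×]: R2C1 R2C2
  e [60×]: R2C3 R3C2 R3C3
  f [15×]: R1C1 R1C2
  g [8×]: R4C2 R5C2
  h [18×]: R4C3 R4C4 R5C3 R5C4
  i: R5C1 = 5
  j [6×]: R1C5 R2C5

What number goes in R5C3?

Cage a has product 100; hence R3C4 = 5.
Cage i is given, leaving R5C1 = 5.
5 is placed in column 1, so R1C1 = 3.
The two cells of cage f must have product 15, so R1C2 = 5.
Row 1 now contains 3; hence R1C5 = 2.
Cage e has product 60, leaving R2C3 = 5.
2 is placed in column 5, which forces R2C5 = 3.
Cage a needs product 100; hence R4C5 = 5.
Cage c needs product 8, so R2C4 = 2.
The only place for 2 in row 3 is R3C1.
Column 1 now contains 2, which forces R4C1 = 1.
Row 4 now contains 1, leaving R4C4 = 3.
3 is placed in column 4, so R5C4 = 1.
Row 5 now contains 1; hence R5C5 = 4.
The 3 cells of cage c must have product 8, so R1C3 = 1.
1 is placed in column 4; hence R1C4 = 4.
Column 1 already has 1, leaving R2C1 = 4.
The two cells of cage d must have product 4, which forces R2C2 = 1.
Column 5 now contains 4, which forces R3C5 = 1.
Cage g needs two cells with product 8; hence R4C2 = 4.
Row 4 now contains 3, leaving R4C3 = 2.
Row 5 already has 4, which forces R5C2 = 2.
Cage h has product 18; hence R5C3 = 3.
Column 2 now contains 4; hence R3C2 = 3.
3 is placed in column 3, so R3C3 = 4.
Filled in: 3 5 1 4 2 / 4 1 5 2 3 / 2 3 4 5 1 / 1 4 2 3 5 / 5 2 3 1 4.

3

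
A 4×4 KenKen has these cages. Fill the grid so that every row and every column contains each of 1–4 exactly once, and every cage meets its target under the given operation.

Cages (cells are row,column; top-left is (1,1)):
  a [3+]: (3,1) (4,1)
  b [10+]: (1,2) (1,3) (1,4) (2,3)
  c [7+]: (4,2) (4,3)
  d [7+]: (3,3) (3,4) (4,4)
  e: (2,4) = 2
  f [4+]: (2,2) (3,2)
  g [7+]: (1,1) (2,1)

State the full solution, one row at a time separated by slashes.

4 2 1 3 / 3 1 4 2 / 1 3 2 4 / 2 4 3 1

Cage e is given, which forces (2,4) = 2.
Row 3 needs a 4, and only (3,4) is open for it.
Cage d has sum 7, which forces (3,3) = 2.
Cage d needs sum 7, which forces (4,4) = 1.
Cage b has sum 10; hence (1,2) = 2.
Column 4 already has 1, so (1,4) = 3.
Row 3 now contains 2, so (3,1) = 1.
Row 3 now contains 1; hence (3,2) = 3.
Row 4 already has 1, so (4,1) = 2.
Column 2 now contains 3; hence (4,2) = 4.
Row 4 now contains 4, so (4,3) = 3.
Row 1 already has 3; hence (1,1) = 4.
Row 1 now contains 4, so (1,3) = 1.
Cage g's pair has sum 7, so (2,1) = 3.
Column 2 now contains 3; hence (2,2) = 1.
Column 3 already has 1, which forces (2,3) = 4.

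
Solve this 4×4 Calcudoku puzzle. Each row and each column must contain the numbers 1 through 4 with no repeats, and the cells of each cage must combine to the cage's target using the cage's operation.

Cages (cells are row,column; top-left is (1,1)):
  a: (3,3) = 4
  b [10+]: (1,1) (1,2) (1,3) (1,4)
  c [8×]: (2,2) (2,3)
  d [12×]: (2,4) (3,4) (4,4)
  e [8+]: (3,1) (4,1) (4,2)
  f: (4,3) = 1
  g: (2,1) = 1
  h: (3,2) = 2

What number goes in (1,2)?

Cage g is given, leaving (2,1) = 1.
H is a freebie; hence (3,2) = 2.
Cage a is given, which forces (3,3) = 4.
Cage f is given, so (4,3) = 1.
2 is placed in column 2; hence (2,2) = 4.
Column 3 already has 4; hence (2,3) = 2.
4 is placed in row 2; hence (2,4) = 3.
Row 3 already has 4, so (3,1) = 3.
The 3 cells of cage d must have product 12; hence (3,4) = 1.
Cage e needs sum 8, leaving (4,1) = 2.
The 3 cells of cage e must have sum 8, which forces (4,2) = 3.
Column 4 now contains 3, leaving (4,4) = 4.
2 is placed in column 1, leaving (1,1) = 4.
3 is placed in column 2, leaving (1,2) = 1.
Column 3 already has 2, leaving (1,3) = 3.
Column 4 already has 4, which forces (1,4) = 2.
Completed grid: 4 1 3 2 / 1 4 2 3 / 3 2 4 1 / 2 3 1 4.

1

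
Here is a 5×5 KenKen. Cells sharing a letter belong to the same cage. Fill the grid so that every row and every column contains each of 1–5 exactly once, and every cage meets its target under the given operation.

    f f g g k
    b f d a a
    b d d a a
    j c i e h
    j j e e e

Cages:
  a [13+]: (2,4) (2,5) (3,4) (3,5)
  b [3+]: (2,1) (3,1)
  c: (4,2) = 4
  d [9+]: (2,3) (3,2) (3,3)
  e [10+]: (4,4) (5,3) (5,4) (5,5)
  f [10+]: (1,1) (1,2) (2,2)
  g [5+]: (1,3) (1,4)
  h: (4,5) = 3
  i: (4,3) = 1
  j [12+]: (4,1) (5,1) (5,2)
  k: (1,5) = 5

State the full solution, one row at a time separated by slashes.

Cage k is given, which forces (1,5) = 5.
Cage c is given; hence (4,2) = 4.
I is a freebie, which forces (4,3) = 1.
Cage h is a single given cell, leaving (4,5) = 3.
Cage f has sum 10, which forces (2,2) = 5.
Row 4 now contains 3, which forces (4,1) = 5.
Row 4 now contains 3; hence (4,4) = 2.
Column 2 already has 5; hence (5,2) = 3.
Cage j has sum 12, leaving (5,1) = 4.
4 is placed in column 1, which forces (1,1) = 3.
Cage f has sum 10, which forces (1,2) = 2.
Row 1 now contains 2; hence (1,3) = 4.
Row 1 already has 3, which forces (1,4) = 1.
Column 2 already has 2; hence (3,2) = 1.
1 is placed in column 4, which forces (5,4) = 5.
Cage b's pair has sum 3; hence (2,1) = 1.
Cage d needs sum 9, so (2,3) = 3.
Row 2 already has 3, which forces (2,4) = 4.
4 is placed in row 2, so (2,5) = 2.
1 is placed in row 3, which forces (3,1) = 2.
The 3 cells of cage d must have sum 9; hence (3,3) = 5.
4 is placed in column 4, which forces (3,4) = 3.
2 is placed in column 5, so (3,5) = 4.
Row 5 now contains 5, so (5,3) = 2.
Cage e has sum 10, which forces (5,5) = 1.

3 2 4 1 5 / 1 5 3 4 2 / 2 1 5 3 4 / 5 4 1 2 3 / 4 3 2 5 1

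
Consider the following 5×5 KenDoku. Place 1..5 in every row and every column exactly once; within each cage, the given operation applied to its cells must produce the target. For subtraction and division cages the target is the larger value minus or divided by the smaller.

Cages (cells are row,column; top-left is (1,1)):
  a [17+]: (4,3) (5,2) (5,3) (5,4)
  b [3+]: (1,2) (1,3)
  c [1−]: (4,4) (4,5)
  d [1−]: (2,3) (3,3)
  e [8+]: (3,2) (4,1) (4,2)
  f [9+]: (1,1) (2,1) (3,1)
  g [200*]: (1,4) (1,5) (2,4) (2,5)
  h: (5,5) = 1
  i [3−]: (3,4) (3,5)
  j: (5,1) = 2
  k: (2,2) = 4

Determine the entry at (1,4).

Cage k is given, which forces (2,2) = 4.
The 4 cells of cage a must have sum 17, which forces (4,3) = 5.
Cage j is given, so (5,1) = 2.
H is a freebie; hence (5,5) = 1.
Row 1 needs a 3, and only (1,1) is open for it.
In row 2, 3 can only go at (2,3), so (2,3) = 3.
Column 3 already has 3, which forces (5,3) = 4.
Column 3 already has 4, leaving (3,3) = 2.
Cage b's pair has sum 3; hence (1,2) = 2.
Column 3 already has 2, which forces (1,3) = 1.
Cage i needs two cells with difference 3; hence (3,4) = 1.
Cage i's pair has difference 3, so (3,5) = 4.
Cage g needs product 200, which forces (1,4) = 4.
Column 5 already has 4, which forces (1,5) = 5.
Cage f has sum 9; hence (2,1) = 1.
Cage g needs product 200, so (2,4) = 5.
Cage g needs product 200, leaving (2,5) = 2.
Row 3 already has 1, leaving (3,1) = 5.
Cage e has sum 8, leaving (3,2) = 3.
Cage e has sum 8; hence (4,1) = 4.
The 3 cells of cage e must have sum 8, so (4,2) = 1.
2 is placed in column 5, which forces (4,5) = 3.
Column 2 now contains 3, leaving (5,2) = 5.
Column 4 now contains 5, which forces (5,4) = 3.
3 is placed in row 4; hence (4,4) = 2.
Completed grid: 3 2 1 4 5 / 1 4 3 5 2 / 5 3 2 1 4 / 4 1 5 2 3 / 2 5 4 3 1.

4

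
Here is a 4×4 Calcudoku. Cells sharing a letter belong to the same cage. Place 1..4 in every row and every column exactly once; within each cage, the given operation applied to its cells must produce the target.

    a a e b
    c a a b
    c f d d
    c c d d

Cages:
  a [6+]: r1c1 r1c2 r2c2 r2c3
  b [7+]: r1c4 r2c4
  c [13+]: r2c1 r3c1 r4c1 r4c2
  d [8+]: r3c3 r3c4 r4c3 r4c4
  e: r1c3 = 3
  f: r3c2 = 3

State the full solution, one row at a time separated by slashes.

1 2 3 4 / 4 1 2 3 / 2 3 4 1 / 3 4 1 2

E is a freebie, which forces r1c3 = 3.
3 is placed in row 1, so r1c4 = 4.
4 is placed in column 4, so r2c4 = 3.
Cage f is a single given cell, leaving r3c2 = 3.
Cage c needs sum 13, so r4c2 = 4.
Cage d needs sum 8, so r3c3 = 4.
Cage d has sum 8; hence r3c4 = 1.
The 4 cells of cage c must have sum 13, leaving r4c1 = 3.
Cage d needs sum 8, so r4c3 = 1.
Cage d needs sum 8, leaving r4c4 = 2.
Cage a needs sum 6, leaving r1c1 = 1.
Cage a needs sum 6, leaving r1c2 = 2.
Cage c has sum 13, so r2c1 = 4.
Cage a has sum 6; hence r2c2 = 1.
Column 3 now contains 1, so r2c3 = 2.
Row 3 now contains 4; hence r3c1 = 2.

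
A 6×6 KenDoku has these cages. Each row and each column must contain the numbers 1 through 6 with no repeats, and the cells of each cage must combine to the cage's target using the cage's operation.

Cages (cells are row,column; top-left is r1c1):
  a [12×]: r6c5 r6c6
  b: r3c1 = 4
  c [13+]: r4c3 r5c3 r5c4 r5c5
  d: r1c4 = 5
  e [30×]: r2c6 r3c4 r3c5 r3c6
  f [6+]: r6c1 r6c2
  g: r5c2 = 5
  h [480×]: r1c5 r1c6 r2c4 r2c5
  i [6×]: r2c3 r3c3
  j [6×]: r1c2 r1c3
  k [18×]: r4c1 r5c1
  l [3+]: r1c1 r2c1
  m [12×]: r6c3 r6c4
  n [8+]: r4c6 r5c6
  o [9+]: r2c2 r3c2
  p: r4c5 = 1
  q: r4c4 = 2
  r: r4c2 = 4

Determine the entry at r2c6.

Cage d is a single given cell, which forces r1c4 = 5.
Cage b is a single given cell; hence r3c1 = 4.
R is a freebie, which forces r4c2 = 4.
Q is a freebie; hence r4c4 = 2.
Cage p is given, so r4c5 = 1.
Cage g is given, leaving r5c2 = 5.
Cage h has product 480, which forces r2c4 = 4.
Cage h needs product 480, so r2c5 = 5.
Cage f's pair has sum 6, leaving r6c1 = 5.
Cage f needs two cells with sum 6; hence r6c2 = 1.
Cage e has product 30; hence r3c6 = 5.
Column 6 now contains 5, so r4c6 = 6.
The 4 cells of cage h must have product 480, leaving r1c5 = 6.
Column 6 already has 6, leaving r1c6 = 4.
6 is placed in row 4, leaving r4c1 = 3.
3 is placed in row 4; hence r4c3 = 5.
The two cells of cage k must have product 18, which forces r5c1 = 6.
Cage n's pair has sum 8, so r5c6 = 2.
2 is placed in column 6, so r6c6 = 3.
Column 6 now contains 3, leaving r2c6 = 1.
The 4 cells of cage e must have product 30, so r3c4 = 3.
Cage e needs product 30, which forces r3c5 = 2.
Column 4 now contains 3, which forces r5c4 = 1.
The two cells of cage m must have product 12; hence r6c3 = 2.
3 is placed in row 6, which forces r6c4 = 6.
3 is placed in row 6, so r6c5 = 4.
Cage l needs two cells with sum 3, leaving r1c1 = 1.
Cage j's pair has product 6, so r1c2 = 2.
2 is placed in column 3, leaving r1c3 = 3.
1 is placed in row 2, which forces r2c1 = 2.
The two cells of cage o must have sum 9, so r2c2 = 3.
Cage i needs two cells with product 6, which forces r2c3 = 6.
Row 3 now contains 3; hence r3c2 = 6.
Cage i's pair has product 6, which forces r3c3 = 1.
Cage c needs sum 13, leaving r5c3 = 4.
Column 5 already has 4; hence r5c5 = 3.
The full grid is 1 2 3 5 6 4 / 2 3 6 4 5 1 / 4 6 1 3 2 5 / 3 4 5 2 1 6 / 6 5 4 1 3 2 / 5 1 2 6 4 3.

1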